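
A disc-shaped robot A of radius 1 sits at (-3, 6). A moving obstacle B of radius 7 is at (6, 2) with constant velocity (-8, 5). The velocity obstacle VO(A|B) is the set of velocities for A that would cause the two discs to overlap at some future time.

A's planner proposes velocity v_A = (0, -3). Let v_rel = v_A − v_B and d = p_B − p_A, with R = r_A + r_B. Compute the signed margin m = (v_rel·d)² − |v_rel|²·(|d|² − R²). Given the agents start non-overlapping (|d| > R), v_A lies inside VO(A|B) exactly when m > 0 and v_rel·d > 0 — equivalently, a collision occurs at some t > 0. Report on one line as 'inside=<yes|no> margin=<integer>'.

d = (9, -4),  |d|² = 97;  R = 1+7 = 8,  c = 97−8² = 33
v_rel = (8, -8),  |v_rel|² = 128;  v_rel·d = (8)·(9) + (-8)·(-4) = 104
128·t² − 208·t + 33 = 0  ⇒  m = 104² − 128·33 = 6592
m = 6592 > 0,  v_rel·d = 104 > 0  ⇒  inside

inside=yes margin=6592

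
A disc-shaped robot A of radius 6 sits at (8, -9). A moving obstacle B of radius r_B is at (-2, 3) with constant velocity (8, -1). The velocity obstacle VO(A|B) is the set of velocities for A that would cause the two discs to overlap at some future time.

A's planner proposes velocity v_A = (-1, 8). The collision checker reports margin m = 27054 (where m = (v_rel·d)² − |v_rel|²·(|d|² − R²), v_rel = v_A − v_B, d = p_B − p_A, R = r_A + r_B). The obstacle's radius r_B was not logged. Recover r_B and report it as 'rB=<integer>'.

m = 27054
d = (-10, 12);  v_rel = (-9, 9),  |v_rel|² = 162
v_rel×d = (-9)·(12) − (9)·(-10) = -18
since m = R²·162 − (-18)²:  R² = (324 + 27054) / 162 = 169
R = √169 = 13  ⇒  r_B = 13 − 6 = 7

rB=7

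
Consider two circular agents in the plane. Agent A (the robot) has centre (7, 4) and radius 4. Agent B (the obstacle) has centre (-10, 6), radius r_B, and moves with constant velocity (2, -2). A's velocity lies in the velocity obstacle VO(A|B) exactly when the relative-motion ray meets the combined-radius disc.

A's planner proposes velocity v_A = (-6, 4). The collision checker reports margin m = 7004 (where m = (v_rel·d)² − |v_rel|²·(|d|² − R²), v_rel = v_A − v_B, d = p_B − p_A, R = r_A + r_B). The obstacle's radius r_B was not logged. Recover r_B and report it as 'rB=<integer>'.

m = 7004
d = (-17, 2);  v_rel = (-8, 6),  |v_rel|² = 100
v_rel×d = (-8)·(2) − (6)·(-17) = 86
since m = R²·100 − 86²:  R² = (7396 + 7004) / 100 = 144
R = √144 = 12  ⇒  r_B = 12 − 4 = 8

rB=8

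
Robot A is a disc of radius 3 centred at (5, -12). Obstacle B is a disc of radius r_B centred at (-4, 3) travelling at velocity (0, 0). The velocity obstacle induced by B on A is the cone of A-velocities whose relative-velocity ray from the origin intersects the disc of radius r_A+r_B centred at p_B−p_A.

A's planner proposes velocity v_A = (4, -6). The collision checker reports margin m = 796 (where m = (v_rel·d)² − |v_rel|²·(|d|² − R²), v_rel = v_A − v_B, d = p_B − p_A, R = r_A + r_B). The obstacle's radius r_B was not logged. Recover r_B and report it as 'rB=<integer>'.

m = 796
d = (-9, 15);  v_rel = (4, -6),  |v_rel|² = 52
v_rel×d = (4)·(15) − (-6)·(-9) = 6
since m = R²·52 − 6²:  R² = (36 + 796) / 52 = 16
R = √16 = 4  ⇒  r_B = 4 − 3 = 1

rB=1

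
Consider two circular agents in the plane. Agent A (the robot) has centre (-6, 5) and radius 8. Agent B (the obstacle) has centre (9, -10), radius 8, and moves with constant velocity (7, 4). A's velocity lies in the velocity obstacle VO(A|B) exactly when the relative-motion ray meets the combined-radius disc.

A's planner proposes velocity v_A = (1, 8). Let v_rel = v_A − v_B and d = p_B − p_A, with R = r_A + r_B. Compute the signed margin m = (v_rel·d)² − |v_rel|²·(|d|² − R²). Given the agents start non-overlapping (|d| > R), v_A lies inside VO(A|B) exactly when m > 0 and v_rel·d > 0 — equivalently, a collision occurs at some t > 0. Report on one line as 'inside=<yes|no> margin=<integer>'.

d = (15, -15),  |d|² = 450;  R = 8+8 = 16,  c = 450−16² = 194
v_rel = (-6, 4),  |v_rel|² = 52;  v_rel·d = (-6)·(15) + (4)·(-15) = -150
52·t² + 300·t + 194 = 0  ⇒  m = (-150)² − 52·194 = 12412
m = 12412 > 0,  v_rel·d = -150 < 0  ⇒  outside

inside=no margin=12412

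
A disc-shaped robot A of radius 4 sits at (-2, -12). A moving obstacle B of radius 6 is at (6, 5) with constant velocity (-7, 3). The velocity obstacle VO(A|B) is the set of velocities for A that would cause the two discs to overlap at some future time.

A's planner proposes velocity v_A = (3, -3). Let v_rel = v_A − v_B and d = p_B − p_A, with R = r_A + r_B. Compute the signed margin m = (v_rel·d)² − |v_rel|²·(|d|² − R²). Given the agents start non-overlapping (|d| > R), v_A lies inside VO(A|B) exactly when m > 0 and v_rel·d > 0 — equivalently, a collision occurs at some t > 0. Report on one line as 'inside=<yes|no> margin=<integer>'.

d = (8, 17),  |d|² = 353;  R = 4+6 = 10,  c = 353−10² = 253
v_rel = (10, -6),  |v_rel|² = 136;  v_rel·d = (10)·(8) + (-6)·(17) = -22
136·t² + 44·t + 253 = 0  ⇒  m = (-22)² − 136·253 = -33924
m = -33924 < 0,  v_rel·d = -22 < 0  ⇒  outside

inside=no margin=-33924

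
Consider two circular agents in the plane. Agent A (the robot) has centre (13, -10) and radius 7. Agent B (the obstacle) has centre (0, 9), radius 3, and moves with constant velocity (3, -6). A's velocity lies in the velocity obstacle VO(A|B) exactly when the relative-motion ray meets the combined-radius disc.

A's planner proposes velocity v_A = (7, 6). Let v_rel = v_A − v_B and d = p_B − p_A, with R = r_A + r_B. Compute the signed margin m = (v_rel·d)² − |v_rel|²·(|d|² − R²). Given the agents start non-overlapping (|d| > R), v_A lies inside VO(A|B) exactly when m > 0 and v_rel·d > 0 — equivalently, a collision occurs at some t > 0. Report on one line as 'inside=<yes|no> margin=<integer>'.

d = (-13, 19),  |d|² = 530;  R = 7+3 = 10,  c = 530−10² = 430
v_rel = (4, 12),  |v_rel|² = 160;  v_rel·d = (4)·(-13) + (12)·(19) = 176
160·t² − 352·t + 430 = 0  ⇒  m = 176² − 160·430 = -37824
m = -37824 < 0,  v_rel·d = 176 > 0  ⇒  outside

inside=no margin=-37824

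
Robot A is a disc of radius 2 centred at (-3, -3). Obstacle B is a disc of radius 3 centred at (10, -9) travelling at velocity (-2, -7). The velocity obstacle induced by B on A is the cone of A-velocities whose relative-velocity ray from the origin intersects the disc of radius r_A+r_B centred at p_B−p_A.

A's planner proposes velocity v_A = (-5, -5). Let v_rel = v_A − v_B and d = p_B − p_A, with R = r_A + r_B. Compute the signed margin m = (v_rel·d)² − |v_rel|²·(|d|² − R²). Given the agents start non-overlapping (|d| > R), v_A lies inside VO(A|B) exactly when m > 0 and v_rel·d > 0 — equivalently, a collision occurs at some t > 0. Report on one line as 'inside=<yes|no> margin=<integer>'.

d = (13, -6),  |d|² = 205;  R = 2+3 = 5,  c = 205−5² = 180
v_rel = (-3, 2),  |v_rel|² = 13;  v_rel·d = (-3)·(13) + (2)·(-6) = -51
13·t² + 102·t + 180 = 0  ⇒  m = (-51)² − 13·180 = 261
m = 261 > 0,  v_rel·d = -51 < 0  ⇒  outside

inside=no margin=261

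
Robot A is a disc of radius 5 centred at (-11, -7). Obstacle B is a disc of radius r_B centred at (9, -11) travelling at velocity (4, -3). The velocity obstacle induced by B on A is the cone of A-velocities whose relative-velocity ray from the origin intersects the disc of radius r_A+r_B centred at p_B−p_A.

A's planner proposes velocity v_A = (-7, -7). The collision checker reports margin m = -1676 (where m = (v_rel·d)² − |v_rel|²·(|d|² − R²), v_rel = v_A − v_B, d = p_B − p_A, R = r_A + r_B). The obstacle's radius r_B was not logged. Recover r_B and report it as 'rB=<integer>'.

m = -1676
d = (20, -4);  v_rel = (-11, -4),  |v_rel|² = 137
v_rel×d = (-11)·(-4) − (-4)·(20) = 124
since m = R²·137 − 124²:  R² = (15376 + -1676) / 137 = 100
R = √100 = 10  ⇒  r_B = 10 − 5 = 5

rB=5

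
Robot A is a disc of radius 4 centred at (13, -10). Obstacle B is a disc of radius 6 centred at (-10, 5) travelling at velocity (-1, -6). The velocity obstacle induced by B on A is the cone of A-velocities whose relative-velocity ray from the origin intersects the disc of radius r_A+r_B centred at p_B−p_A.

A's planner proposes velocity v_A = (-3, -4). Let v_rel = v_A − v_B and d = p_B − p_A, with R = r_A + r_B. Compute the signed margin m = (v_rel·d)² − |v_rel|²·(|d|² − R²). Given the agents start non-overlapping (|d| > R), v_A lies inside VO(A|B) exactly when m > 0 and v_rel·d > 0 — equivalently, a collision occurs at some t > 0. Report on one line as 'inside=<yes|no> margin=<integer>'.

d = (-23, 15),  |d|² = 754;  R = 4+6 = 10,  c = 754−10² = 654
v_rel = (-2, 2),  |v_rel|² = 8;  v_rel·d = (-2)·(-23) + (2)·(15) = 76
8·t² − 152·t + 654 = 0  ⇒  m = 76² − 8·654 = 544
m = 544 > 0,  v_rel·d = 76 > 0  ⇒  inside

inside=yes margin=544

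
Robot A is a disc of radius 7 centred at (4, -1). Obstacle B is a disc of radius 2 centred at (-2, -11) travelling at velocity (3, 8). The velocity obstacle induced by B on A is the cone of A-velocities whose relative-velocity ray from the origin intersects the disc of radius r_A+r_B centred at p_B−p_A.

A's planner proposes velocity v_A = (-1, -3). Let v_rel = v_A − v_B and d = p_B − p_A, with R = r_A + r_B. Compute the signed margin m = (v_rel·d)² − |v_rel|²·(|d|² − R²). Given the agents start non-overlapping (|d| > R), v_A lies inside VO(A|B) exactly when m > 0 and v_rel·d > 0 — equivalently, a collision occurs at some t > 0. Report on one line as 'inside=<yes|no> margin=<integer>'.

d = (-6, -10),  |d|² = 136;  R = 7+2 = 9,  c = 136−9² = 55
v_rel = (-4, -11),  |v_rel|² = 137;  v_rel·d = (-4)·(-6) + (-11)·(-10) = 134
137·t² − 268·t + 55 = 0  ⇒  m = 134² − 137·55 = 10421
m = 10421 > 0,  v_rel·d = 134 > 0  ⇒  inside

inside=yes margin=10421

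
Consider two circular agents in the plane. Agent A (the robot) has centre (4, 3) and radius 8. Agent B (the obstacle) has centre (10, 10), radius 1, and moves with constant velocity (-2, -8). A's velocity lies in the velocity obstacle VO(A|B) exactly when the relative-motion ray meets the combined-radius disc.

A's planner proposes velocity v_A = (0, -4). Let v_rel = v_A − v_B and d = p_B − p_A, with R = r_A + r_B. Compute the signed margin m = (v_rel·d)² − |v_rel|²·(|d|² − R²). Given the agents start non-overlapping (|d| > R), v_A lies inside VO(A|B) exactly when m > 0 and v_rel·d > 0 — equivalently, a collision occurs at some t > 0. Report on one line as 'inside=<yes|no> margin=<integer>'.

d = (6, 7),  |d|² = 85;  R = 8+1 = 9,  c = 85−9² = 4
v_rel = (2, 4),  |v_rel|² = 20;  v_rel·d = (2)·(6) + (4)·(7) = 40
20·t² − 80·t + 4 = 0  ⇒  m = 40² − 20·4 = 1520
m = 1520 > 0,  v_rel·d = 40 > 0  ⇒  inside

inside=yes margin=1520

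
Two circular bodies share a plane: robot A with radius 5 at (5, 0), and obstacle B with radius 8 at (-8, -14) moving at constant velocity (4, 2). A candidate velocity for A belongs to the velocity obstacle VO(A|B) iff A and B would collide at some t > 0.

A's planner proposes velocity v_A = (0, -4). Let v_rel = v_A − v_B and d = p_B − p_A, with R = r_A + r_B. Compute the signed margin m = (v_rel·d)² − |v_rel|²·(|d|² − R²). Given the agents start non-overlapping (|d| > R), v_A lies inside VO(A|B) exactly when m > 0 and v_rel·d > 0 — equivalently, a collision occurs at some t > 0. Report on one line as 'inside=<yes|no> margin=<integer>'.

d = (-13, -14),  |d|² = 365;  R = 5+8 = 13,  c = 365−13² = 196
v_rel = (-4, -6),  |v_rel|² = 52;  v_rel·d = (-4)·(-13) + (-6)·(-14) = 136
52·t² − 272·t + 196 = 0  ⇒  m = 136² − 52·196 = 8304
m = 8304 > 0,  v_rel·d = 136 > 0  ⇒  inside

inside=yes margin=8304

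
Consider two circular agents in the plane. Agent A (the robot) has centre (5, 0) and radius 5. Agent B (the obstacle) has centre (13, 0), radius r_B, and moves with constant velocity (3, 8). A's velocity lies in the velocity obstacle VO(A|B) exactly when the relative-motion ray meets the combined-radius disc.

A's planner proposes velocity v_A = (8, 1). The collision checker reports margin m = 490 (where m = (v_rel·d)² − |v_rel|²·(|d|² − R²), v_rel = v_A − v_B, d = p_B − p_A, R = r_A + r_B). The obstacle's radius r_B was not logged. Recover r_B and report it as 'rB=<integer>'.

m = 490
d = (8, 0);  v_rel = (5, -7),  |v_rel|² = 74
v_rel×d = (5)·(0) − (-7)·(8) = 56
since m = R²·74 − 56²:  R² = (3136 + 490) / 74 = 49
R = √49 = 7  ⇒  r_B = 7 − 5 = 2

rB=2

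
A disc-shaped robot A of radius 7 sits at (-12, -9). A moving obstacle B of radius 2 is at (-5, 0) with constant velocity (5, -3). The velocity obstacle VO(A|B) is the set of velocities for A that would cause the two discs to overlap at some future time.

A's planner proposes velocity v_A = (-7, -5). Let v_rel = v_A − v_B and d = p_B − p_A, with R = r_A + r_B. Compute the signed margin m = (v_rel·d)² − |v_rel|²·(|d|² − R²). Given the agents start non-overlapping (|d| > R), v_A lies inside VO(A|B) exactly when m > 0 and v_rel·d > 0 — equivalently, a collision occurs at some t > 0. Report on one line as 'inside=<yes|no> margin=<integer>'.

d = (7, 9),  |d|² = 130;  R = 7+2 = 9,  c = 130−9² = 49
v_rel = (-12, -2),  |v_rel|² = 148;  v_rel·d = (-12)·(7) + (-2)·(9) = -102
148·t² + 204·t + 49 = 0  ⇒  m = (-102)² − 148·49 = 3152
m = 3152 > 0,  v_rel·d = -102 < 0  ⇒  outside

inside=no margin=3152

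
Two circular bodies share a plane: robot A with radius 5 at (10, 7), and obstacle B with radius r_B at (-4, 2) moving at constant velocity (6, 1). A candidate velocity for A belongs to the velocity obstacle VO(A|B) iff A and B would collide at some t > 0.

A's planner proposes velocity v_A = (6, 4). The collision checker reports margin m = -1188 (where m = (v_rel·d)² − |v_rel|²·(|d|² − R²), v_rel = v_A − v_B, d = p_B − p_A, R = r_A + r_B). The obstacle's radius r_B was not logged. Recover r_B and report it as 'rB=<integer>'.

m = -1188
d = (-14, -5);  v_rel = (0, 3),  |v_rel|² = 9
v_rel×d = (0)·(-5) − (3)·(-14) = 42
since m = R²·9 − 42²:  R² = (1764 + -1188) / 9 = 64
R = √64 = 8  ⇒  r_B = 8 − 5 = 3

rB=3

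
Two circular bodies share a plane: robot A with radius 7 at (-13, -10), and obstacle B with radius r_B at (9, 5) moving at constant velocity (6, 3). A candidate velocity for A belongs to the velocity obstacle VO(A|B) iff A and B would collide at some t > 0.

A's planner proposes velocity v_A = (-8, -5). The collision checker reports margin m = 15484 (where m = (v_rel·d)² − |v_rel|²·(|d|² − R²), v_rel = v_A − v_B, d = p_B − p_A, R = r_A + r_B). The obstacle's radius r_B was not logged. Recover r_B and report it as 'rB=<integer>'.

m = 15484
d = (22, 15);  v_rel = (-14, -8),  |v_rel|² = 260
v_rel×d = (-14)·(15) − (-8)·(22) = -34
since m = R²·260 − (-34)²:  R² = (1156 + 15484) / 260 = 64
R = √64 = 8  ⇒  r_B = 8 − 7 = 1

rB=1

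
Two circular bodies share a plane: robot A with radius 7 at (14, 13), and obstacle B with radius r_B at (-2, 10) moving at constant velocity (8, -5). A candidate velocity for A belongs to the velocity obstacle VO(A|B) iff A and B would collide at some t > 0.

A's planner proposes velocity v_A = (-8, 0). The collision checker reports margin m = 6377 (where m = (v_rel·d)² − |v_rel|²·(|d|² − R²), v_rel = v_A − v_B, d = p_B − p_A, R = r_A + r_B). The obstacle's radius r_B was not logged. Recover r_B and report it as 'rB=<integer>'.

m = 6377
d = (-16, -3);  v_rel = (-16, 5),  |v_rel|² = 281
v_rel×d = (-16)·(-3) − (5)·(-16) = 128
since m = R²·281 − 128²:  R² = (16384 + 6377) / 281 = 81
R = √81 = 9  ⇒  r_B = 9 − 7 = 2

rB=2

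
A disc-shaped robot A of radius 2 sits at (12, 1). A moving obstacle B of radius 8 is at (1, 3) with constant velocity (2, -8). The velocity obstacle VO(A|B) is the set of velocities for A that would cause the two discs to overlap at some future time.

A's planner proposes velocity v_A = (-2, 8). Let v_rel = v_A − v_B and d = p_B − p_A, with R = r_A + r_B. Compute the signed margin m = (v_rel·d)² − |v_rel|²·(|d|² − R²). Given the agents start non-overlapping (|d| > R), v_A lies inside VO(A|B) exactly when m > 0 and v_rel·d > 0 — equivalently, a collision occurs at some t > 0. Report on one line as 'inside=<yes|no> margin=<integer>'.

d = (-11, 2),  |d|² = 125;  R = 2+8 = 10,  c = 125−10² = 25
v_rel = (-4, 16),  |v_rel|² = 272;  v_rel·d = (-4)·(-11) + (16)·(2) = 76
272·t² − 152·t + 25 = 0  ⇒  m = 76² − 272·25 = -1024
m = -1024 < 0,  v_rel·d = 76 > 0  ⇒  outside

inside=no margin=-1024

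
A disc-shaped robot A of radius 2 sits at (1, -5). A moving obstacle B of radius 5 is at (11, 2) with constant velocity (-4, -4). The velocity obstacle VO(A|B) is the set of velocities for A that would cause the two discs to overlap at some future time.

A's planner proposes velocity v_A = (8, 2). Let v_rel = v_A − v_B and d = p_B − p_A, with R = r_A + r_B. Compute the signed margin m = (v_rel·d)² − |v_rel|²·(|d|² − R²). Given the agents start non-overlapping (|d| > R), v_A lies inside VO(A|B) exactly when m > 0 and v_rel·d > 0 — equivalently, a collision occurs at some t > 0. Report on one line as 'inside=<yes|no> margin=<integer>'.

d = (10, 7),  |d|² = 149;  R = 2+5 = 7,  c = 149−7² = 100
v_rel = (12, 6),  |v_rel|² = 180;  v_rel·d = (12)·(10) + (6)·(7) = 162
180·t² − 324·t + 100 = 0  ⇒  m = 162² − 180·100 = 8244
m = 8244 > 0,  v_rel·d = 162 > 0  ⇒  inside

inside=yes margin=8244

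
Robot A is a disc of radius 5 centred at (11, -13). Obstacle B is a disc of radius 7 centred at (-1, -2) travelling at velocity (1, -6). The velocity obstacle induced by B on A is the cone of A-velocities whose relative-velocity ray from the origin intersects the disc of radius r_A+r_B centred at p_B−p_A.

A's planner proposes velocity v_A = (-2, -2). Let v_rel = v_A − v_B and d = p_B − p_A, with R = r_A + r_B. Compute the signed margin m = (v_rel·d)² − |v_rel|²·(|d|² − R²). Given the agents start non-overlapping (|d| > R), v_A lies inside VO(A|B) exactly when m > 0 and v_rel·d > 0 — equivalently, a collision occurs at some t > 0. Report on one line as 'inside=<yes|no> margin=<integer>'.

d = (-12, 11),  |d|² = 265;  R = 5+7 = 12,  c = 265−12² = 121
v_rel = (-3, 4),  |v_rel|² = 25;  v_rel·d = (-3)·(-12) + (4)·(11) = 80
25·t² − 160·t + 121 = 0  ⇒  m = 80² − 25·121 = 3375
m = 3375 > 0,  v_rel·d = 80 > 0  ⇒  inside

inside=yes margin=3375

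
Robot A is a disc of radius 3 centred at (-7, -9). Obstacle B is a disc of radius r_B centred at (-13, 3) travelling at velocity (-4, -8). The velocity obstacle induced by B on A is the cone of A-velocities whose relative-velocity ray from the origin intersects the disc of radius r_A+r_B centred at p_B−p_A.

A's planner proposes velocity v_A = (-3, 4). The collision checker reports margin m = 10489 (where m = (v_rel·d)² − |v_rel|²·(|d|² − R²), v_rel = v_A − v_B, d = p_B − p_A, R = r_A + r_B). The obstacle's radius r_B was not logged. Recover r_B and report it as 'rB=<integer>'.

m = 10489
d = (-6, 12);  v_rel = (1, 12),  |v_rel|² = 145
v_rel×d = (1)·(12) − (12)·(-6) = 84
since m = R²·145 − 84²:  R² = (7056 + 10489) / 145 = 121
R = √121 = 11  ⇒  r_B = 11 − 3 = 8

rB=8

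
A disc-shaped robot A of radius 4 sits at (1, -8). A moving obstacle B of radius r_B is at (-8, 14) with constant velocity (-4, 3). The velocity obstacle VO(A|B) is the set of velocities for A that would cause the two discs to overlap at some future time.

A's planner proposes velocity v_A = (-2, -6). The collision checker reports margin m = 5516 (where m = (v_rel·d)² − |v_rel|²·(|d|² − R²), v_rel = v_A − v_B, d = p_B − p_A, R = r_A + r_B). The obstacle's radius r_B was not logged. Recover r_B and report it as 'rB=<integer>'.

m = 5516
d = (-9, 22);  v_rel = (2, -9),  |v_rel|² = 85
v_rel×d = (2)·(22) − (-9)·(-9) = -37
since m = R²·85 − (-37)²:  R² = (1369 + 5516) / 85 = 81
R = √81 = 9  ⇒  r_B = 9 − 4 = 5

rB=5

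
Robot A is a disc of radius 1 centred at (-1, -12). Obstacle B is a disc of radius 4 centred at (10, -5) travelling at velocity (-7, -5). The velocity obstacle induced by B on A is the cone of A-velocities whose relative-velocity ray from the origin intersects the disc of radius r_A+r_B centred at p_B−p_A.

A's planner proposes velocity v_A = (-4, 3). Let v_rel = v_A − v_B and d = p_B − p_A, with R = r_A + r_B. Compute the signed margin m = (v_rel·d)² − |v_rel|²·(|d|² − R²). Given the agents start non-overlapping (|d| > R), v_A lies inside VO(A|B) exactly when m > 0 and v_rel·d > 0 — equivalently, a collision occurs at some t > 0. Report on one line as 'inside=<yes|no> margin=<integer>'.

d = (11, 7),  |d|² = 170;  R = 1+4 = 5,  c = 170−5² = 145
v_rel = (3, 8),  |v_rel|² = 73;  v_rel·d = (3)·(11) + (8)·(7) = 89
73·t² − 178·t + 145 = 0  ⇒  m = 89² − 73·145 = -2664
m = -2664 < 0,  v_rel·d = 89 > 0  ⇒  outside

inside=no margin=-2664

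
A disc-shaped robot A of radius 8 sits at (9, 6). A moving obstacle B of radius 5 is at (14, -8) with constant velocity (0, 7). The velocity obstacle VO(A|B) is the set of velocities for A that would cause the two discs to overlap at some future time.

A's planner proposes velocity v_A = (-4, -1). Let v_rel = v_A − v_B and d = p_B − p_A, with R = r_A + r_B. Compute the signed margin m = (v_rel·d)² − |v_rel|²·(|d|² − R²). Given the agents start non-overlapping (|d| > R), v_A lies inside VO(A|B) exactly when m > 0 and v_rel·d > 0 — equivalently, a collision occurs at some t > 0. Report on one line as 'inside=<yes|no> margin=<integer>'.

d = (5, -14),  |d|² = 221;  R = 8+5 = 13,  c = 221−13² = 52
v_rel = (-4, -8),  |v_rel|² = 80;  v_rel·d = (-4)·(5) + (-8)·(-14) = 92
80·t² − 184·t + 52 = 0  ⇒  m = 92² − 80·52 = 4304
m = 4304 > 0,  v_rel·d = 92 > 0  ⇒  inside

inside=yes margin=4304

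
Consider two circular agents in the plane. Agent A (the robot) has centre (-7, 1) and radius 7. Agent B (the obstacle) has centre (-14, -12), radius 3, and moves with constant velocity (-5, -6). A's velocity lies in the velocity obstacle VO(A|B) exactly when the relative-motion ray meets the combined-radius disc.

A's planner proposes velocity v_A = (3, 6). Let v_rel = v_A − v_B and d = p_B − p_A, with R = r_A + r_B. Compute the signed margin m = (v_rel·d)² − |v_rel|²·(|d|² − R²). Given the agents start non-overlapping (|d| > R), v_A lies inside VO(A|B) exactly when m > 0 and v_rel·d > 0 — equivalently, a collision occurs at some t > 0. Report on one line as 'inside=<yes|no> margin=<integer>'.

d = (-7, -13),  |d|² = 218;  R = 7+3 = 10,  c = 218−10² = 118
v_rel = (8, 12),  |v_rel|² = 208;  v_rel·d = (8)·(-7) + (12)·(-13) = -212
208·t² + 424·t + 118 = 0  ⇒  m = (-212)² − 208·118 = 20400
m = 20400 > 0,  v_rel·d = -212 < 0  ⇒  outside

inside=no margin=20400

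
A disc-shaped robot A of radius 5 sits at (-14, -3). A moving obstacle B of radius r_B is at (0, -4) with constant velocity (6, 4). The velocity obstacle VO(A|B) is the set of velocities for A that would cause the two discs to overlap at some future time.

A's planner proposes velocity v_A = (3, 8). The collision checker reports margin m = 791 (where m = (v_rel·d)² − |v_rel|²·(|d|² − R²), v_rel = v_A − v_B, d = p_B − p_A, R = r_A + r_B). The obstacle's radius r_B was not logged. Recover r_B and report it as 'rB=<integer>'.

m = 791
d = (14, -1);  v_rel = (-3, 4),  |v_rel|² = 25
v_rel×d = (-3)·(-1) − (4)·(14) = -53
since m = R²·25 − (-53)²:  R² = (2809 + 791) / 25 = 144
R = √144 = 12  ⇒  r_B = 12 − 5 = 7

rB=7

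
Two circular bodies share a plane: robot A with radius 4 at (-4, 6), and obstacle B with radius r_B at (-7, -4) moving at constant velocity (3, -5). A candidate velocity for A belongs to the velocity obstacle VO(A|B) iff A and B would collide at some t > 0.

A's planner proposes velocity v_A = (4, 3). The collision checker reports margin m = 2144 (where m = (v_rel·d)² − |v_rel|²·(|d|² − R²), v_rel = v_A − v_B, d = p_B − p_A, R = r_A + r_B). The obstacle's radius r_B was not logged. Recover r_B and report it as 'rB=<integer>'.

m = 2144
d = (-3, -10);  v_rel = (1, 8),  |v_rel|² = 65
v_rel×d = (1)·(-10) − (8)·(-3) = 14
since m = R²·65 − 14²:  R² = (196 + 2144) / 65 = 36
R = √36 = 6  ⇒  r_B = 6 − 4 = 2

rB=2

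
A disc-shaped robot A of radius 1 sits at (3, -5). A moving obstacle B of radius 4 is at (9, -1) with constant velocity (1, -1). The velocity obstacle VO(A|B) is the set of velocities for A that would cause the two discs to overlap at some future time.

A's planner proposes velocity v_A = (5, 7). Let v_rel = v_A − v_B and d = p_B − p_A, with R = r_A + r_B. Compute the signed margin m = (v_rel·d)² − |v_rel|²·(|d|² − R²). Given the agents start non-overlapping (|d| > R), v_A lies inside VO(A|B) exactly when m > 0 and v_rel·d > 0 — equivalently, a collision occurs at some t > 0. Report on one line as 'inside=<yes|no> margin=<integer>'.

d = (6, 4),  |d|² = 52;  R = 1+4 = 5,  c = 52−5² = 27
v_rel = (4, 8),  |v_rel|² = 80;  v_rel·d = (4)·(6) + (8)·(4) = 56
80·t² − 112·t + 27 = 0  ⇒  m = 56² − 80·27 = 976
m = 976 > 0,  v_rel·d = 56 > 0  ⇒  inside

inside=yes margin=976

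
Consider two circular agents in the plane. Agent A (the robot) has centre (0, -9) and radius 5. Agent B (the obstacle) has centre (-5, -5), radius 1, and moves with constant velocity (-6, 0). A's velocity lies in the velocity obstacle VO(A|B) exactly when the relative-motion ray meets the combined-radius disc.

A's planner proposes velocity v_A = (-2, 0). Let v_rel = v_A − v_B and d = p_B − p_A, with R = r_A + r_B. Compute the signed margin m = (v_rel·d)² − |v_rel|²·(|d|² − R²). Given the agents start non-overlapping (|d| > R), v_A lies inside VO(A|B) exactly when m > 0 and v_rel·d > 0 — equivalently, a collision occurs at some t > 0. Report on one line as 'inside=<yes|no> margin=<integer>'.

d = (-5, 4),  |d|² = 41;  R = 5+1 = 6,  c = 41−6² = 5
v_rel = (4, 0),  |v_rel|² = 16;  v_rel·d = (4)·(-5) + (0)·(4) = -20
16·t² + 40·t + 5 = 0  ⇒  m = (-20)² − 16·5 = 320
m = 320 > 0,  v_rel·d = -20 < 0  ⇒  outside

inside=no margin=320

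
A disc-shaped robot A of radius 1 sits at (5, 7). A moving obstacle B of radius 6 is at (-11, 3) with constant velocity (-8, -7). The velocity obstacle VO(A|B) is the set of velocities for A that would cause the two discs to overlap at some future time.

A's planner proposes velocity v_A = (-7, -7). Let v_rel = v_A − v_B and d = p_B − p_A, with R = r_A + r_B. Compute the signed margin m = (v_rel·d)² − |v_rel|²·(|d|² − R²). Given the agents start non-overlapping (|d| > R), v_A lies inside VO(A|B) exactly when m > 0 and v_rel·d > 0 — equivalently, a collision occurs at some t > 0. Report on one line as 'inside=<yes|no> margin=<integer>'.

d = (-16, -4),  |d|² = 272;  R = 1+6 = 7,  c = 272−7² = 223
v_rel = (1, 0),  |v_rel|² = 1;  v_rel·d = (1)·(-16) + (0)·(-4) = -16
1·t² + 32·t + 223 = 0  ⇒  m = (-16)² − 1·223 = 33
m = 33 > 0,  v_rel·d = -16 < 0  ⇒  outside

inside=no margin=33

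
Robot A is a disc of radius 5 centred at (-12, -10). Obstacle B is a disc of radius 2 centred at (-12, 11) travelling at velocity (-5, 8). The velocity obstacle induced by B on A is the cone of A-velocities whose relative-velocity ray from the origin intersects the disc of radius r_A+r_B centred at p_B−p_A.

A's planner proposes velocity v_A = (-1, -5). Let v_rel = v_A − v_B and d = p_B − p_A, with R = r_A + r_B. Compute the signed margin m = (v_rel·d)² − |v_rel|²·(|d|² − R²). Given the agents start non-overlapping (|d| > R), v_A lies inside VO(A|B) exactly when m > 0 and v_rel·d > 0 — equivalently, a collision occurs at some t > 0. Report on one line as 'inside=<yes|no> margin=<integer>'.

d = (0, 21),  |d|² = 441;  R = 5+2 = 7,  c = 441−7² = 392
v_rel = (4, -13),  |v_rel|² = 185;  v_rel·d = (4)·(0) + (-13)·(21) = -273
185·t² + 546·t + 392 = 0  ⇒  m = (-273)² − 185·392 = 2009
m = 2009 > 0,  v_rel·d = -273 < 0  ⇒  outside

inside=no margin=2009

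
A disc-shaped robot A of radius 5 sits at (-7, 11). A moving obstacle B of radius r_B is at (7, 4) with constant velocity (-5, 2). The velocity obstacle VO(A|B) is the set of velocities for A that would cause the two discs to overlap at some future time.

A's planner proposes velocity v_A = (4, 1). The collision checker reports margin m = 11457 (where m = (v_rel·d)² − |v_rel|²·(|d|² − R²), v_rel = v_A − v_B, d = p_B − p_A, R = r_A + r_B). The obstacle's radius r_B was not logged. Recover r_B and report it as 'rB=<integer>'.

m = 11457
d = (14, -7);  v_rel = (9, -1),  |v_rel|² = 82
v_rel×d = (9)·(-7) − (-1)·(14) = -49
since m = R²·82 − (-49)²:  R² = (2401 + 11457) / 82 = 169
R = √169 = 13  ⇒  r_B = 13 − 5 = 8

rB=8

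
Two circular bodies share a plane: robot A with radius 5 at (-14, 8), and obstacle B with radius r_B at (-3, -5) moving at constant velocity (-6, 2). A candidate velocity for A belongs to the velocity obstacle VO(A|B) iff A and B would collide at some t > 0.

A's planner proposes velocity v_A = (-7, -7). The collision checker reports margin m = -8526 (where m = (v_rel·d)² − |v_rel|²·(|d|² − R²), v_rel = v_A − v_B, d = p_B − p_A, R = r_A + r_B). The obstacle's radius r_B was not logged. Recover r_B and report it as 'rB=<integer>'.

m = -8526
d = (11, -13);  v_rel = (-1, -9),  |v_rel|² = 82
v_rel×d = (-1)·(-13) − (-9)·(11) = 112
since m = R²·82 − 112²:  R² = (12544 + -8526) / 82 = 49
R = √49 = 7  ⇒  r_B = 7 − 5 = 2

rB=2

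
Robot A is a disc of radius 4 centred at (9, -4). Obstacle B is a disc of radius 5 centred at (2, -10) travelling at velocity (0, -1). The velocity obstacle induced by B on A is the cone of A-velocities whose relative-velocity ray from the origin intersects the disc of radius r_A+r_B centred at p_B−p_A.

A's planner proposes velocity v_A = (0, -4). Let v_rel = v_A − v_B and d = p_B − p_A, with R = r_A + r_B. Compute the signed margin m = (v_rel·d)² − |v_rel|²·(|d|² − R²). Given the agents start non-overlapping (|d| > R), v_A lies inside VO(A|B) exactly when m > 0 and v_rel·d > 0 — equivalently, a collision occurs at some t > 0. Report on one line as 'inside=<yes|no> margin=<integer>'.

d = (-7, -6),  |d|² = 85;  R = 4+5 = 9,  c = 85−9² = 4
v_rel = (0, -3),  |v_rel|² = 9;  v_rel·d = (0)·(-7) + (-3)·(-6) = 18
9·t² − 36·t + 4 = 0  ⇒  m = 18² − 9·4 = 288
m = 288 > 0,  v_rel·d = 18 > 0  ⇒  inside

inside=yes margin=288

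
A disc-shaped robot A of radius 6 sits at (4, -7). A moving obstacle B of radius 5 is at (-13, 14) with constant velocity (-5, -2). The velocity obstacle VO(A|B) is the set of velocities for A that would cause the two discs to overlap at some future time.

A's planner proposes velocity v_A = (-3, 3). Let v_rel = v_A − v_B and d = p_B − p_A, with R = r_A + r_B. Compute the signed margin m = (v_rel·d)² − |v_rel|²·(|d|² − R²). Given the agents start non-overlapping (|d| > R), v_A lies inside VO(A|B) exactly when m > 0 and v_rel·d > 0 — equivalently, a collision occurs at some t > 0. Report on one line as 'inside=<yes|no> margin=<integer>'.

d = (-17, 21),  |d|² = 730;  R = 6+5 = 11,  c = 730−11² = 609
v_rel = (2, 5),  |v_rel|² = 29;  v_rel·d = (2)·(-17) + (5)·(21) = 71
29·t² − 142·t + 609 = 0  ⇒  m = 71² − 29·609 = -12620
m = -12620 < 0,  v_rel·d = 71 > 0  ⇒  outside

inside=no margin=-12620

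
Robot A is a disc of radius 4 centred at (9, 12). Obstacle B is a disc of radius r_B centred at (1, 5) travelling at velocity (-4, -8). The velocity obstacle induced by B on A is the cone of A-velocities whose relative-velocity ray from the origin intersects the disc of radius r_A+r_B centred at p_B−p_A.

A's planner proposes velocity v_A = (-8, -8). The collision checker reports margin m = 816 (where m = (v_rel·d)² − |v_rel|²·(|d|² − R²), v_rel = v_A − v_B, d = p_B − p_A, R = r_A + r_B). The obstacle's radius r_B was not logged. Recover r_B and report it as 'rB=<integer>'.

m = 816
d = (-8, -7);  v_rel = (-4, 0),  |v_rel|² = 16
v_rel×d = (-4)·(-7) − (0)·(-8) = 28
since m = R²·16 − 28²:  R² = (784 + 816) / 16 = 100
R = √100 = 10  ⇒  r_B = 10 − 4 = 6

rB=6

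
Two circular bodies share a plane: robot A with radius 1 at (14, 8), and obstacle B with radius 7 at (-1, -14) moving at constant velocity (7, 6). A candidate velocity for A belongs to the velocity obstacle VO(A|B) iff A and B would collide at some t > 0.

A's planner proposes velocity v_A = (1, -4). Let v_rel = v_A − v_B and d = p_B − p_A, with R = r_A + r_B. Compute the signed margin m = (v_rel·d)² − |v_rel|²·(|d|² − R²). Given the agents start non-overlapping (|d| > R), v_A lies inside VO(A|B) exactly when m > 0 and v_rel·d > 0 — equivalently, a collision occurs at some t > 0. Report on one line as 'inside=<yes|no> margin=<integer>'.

d = (-15, -22),  |d|² = 709;  R = 1+7 = 8,  c = 709−8² = 645
v_rel = (-6, -10),  |v_rel|² = 136;  v_rel·d = (-6)·(-15) + (-10)·(-22) = 310
136·t² − 620·t + 645 = 0  ⇒  m = 310² − 136·645 = 8380
m = 8380 > 0,  v_rel·d = 310 > 0  ⇒  inside

inside=yes margin=8380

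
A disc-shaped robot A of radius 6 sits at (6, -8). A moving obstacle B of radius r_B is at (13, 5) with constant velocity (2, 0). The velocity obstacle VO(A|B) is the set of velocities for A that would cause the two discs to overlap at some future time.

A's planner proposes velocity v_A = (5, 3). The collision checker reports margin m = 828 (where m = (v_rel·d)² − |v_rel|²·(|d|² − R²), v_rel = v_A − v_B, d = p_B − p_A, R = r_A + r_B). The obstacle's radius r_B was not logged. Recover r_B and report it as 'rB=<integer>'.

m = 828
d = (7, 13);  v_rel = (3, 3),  |v_rel|² = 18
v_rel×d = (3)·(13) − (3)·(7) = 18
since m = R²·18 − 18²:  R² = (324 + 828) / 18 = 64
R = √64 = 8  ⇒  r_B = 8 − 6 = 2

rB=2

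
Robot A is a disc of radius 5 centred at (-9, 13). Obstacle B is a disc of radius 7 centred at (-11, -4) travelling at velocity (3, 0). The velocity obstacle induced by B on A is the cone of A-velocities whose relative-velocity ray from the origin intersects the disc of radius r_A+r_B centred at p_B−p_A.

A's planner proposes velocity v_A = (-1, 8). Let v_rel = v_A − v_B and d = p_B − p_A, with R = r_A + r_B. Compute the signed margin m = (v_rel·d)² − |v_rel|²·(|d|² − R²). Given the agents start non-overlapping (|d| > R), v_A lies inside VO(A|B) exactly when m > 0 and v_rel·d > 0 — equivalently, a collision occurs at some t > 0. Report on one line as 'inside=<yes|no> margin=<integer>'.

d = (-2, -17),  |d|² = 293;  R = 5+7 = 12,  c = 293−12² = 149
v_rel = (-4, 8),  |v_rel|² = 80;  v_rel·d = (-4)·(-2) + (8)·(-17) = -128
80·t² + 256·t + 149 = 0  ⇒  m = (-128)² − 80·149 = 4464
m = 4464 > 0,  v_rel·d = -128 < 0  ⇒  outside

inside=no margin=4464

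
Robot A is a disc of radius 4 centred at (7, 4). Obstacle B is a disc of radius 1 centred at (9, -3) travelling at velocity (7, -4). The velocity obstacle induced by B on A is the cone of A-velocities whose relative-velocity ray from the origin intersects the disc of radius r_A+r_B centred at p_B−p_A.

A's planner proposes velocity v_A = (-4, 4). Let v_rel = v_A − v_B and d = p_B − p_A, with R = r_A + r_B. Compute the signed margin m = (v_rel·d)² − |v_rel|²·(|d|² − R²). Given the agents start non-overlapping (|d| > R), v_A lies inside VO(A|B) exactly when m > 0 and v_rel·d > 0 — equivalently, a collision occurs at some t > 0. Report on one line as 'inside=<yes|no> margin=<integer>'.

d = (2, -7),  |d|² = 53;  R = 4+1 = 5,  c = 53−5² = 28
v_rel = (-11, 8),  |v_rel|² = 185;  v_rel·d = (-11)·(2) + (8)·(-7) = -78
185·t² + 156·t + 28 = 0  ⇒  m = (-78)² − 185·28 = 904
m = 904 > 0,  v_rel·d = -78 < 0  ⇒  outside

inside=no margin=904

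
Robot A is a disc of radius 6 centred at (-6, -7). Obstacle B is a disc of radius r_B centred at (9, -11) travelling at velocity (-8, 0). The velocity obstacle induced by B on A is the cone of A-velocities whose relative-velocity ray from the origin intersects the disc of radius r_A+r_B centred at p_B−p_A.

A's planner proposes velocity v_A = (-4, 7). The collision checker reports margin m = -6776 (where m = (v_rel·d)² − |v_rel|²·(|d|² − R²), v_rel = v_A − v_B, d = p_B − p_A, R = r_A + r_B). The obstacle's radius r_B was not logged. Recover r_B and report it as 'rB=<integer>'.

m = -6776
d = (15, -4);  v_rel = (4, 7),  |v_rel|² = 65
v_rel×d = (4)·(-4) − (7)·(15) = -121
since m = R²·65 − (-121)²:  R² = (14641 + -6776) / 65 = 121
R = √121 = 11  ⇒  r_B = 11 − 6 = 5

rB=5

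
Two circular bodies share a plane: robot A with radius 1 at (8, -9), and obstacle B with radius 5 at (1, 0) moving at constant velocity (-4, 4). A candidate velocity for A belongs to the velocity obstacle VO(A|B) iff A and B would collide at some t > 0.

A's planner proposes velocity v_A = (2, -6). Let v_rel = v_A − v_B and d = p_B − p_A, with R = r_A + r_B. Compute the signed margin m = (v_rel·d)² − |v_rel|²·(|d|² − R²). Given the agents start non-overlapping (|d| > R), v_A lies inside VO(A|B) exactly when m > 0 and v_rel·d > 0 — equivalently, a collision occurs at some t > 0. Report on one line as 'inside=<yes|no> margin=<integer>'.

d = (-7, 9),  |d|² = 130;  R = 1+5 = 6,  c = 130−6² = 94
v_rel = (6, -10),  |v_rel|² = 136;  v_rel·d = (6)·(-7) + (-10)·(9) = -132
136·t² + 264·t + 94 = 0  ⇒  m = (-132)² − 136·94 = 4640
m = 4640 > 0,  v_rel·d = -132 < 0  ⇒  outside

inside=no margin=4640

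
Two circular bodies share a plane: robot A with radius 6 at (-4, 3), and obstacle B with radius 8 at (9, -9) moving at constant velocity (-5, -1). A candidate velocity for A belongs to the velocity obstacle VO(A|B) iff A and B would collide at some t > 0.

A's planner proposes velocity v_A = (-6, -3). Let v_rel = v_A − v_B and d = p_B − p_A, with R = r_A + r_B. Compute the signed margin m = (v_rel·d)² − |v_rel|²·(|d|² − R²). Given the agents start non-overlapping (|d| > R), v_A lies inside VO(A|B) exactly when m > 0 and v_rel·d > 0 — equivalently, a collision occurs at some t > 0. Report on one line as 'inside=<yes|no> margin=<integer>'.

d = (13, -12),  |d|² = 313;  R = 6+8 = 14,  c = 313−14² = 117
v_rel = (-1, -2),  |v_rel|² = 5;  v_rel·d = (-1)·(13) + (-2)·(-12) = 11
5·t² − 22·t + 117 = 0  ⇒  m = 11² − 5·117 = -464
m = -464 < 0,  v_rel·d = 11 > 0  ⇒  outside

inside=no margin=-464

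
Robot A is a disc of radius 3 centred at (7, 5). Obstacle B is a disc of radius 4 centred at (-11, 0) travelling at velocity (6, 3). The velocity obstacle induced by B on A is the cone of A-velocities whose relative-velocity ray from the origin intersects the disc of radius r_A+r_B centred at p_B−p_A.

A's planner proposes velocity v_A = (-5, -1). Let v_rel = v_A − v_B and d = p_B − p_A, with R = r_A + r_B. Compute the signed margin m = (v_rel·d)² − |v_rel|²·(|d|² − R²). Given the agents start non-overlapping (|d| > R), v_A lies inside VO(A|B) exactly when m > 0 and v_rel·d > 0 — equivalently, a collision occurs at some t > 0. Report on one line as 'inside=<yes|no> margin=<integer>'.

d = (-18, -5),  |d|² = 349;  R = 3+4 = 7,  c = 349−7² = 300
v_rel = (-11, -4),  |v_rel|² = 137;  v_rel·d = (-11)·(-18) + (-4)·(-5) = 218
137·t² − 436·t + 300 = 0  ⇒  m = 218² − 137·300 = 6424
m = 6424 > 0,  v_rel·d = 218 > 0  ⇒  inside

inside=yes margin=6424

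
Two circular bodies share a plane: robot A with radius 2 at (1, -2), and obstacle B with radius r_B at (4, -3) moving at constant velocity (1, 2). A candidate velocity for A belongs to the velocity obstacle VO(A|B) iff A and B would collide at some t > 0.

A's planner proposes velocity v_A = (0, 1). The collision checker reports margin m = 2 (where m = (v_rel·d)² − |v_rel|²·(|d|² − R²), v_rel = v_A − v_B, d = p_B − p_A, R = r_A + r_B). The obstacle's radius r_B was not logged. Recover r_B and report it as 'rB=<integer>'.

m = 2
d = (3, -1);  v_rel = (-1, -1),  |v_rel|² = 2
v_rel×d = (-1)·(-1) − (-1)·(3) = 4
since m = R²·2 − 4²:  R² = (16 + 2) / 2 = 9
R = √9 = 3  ⇒  r_B = 3 − 2 = 1

rB=1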